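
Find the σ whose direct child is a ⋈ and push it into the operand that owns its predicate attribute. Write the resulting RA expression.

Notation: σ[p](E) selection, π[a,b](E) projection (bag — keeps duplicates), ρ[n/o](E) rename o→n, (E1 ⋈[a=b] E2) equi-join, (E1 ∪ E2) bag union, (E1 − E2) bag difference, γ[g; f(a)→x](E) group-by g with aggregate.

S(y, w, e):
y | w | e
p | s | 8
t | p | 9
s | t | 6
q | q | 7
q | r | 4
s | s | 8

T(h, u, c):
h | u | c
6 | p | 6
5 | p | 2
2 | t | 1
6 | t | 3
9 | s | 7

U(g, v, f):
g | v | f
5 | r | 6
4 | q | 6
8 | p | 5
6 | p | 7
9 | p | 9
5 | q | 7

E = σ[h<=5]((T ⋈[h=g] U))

σ filters on h, owned by the left side.
E' = (σ[h<=5](T) ⋈[h=g] U)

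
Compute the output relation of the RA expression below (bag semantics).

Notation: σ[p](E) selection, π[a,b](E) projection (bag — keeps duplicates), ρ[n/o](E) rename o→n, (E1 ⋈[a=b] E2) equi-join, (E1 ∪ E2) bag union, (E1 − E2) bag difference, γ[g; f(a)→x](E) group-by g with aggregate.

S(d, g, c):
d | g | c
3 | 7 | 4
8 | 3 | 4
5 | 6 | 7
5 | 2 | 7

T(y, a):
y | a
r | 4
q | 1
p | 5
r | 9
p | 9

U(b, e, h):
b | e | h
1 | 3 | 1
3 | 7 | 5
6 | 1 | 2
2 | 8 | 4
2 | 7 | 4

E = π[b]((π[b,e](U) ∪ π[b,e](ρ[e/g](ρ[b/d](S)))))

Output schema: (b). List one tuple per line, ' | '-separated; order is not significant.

Subexpression sizes:
  U → 5
  π[b,e](U) → 5
  S → 4
  ρ[b/d](S) → 4
  ρ[e/g](ρ[b/d](S)) → 4
  π[b,e](ρ[e/g](ρ[b/d](S))) → 4
  (π[b,e](U) ∪ π[b,e](ρ[e/g](ρ[b/d](S)))) → 9
  π[b]((π[b,e](U) ∪ π[b,e](ρ[e/g](ρ[b/d](S))))) → 9

== RESULT ==
b
1
2
2
3
3
5
5
6
8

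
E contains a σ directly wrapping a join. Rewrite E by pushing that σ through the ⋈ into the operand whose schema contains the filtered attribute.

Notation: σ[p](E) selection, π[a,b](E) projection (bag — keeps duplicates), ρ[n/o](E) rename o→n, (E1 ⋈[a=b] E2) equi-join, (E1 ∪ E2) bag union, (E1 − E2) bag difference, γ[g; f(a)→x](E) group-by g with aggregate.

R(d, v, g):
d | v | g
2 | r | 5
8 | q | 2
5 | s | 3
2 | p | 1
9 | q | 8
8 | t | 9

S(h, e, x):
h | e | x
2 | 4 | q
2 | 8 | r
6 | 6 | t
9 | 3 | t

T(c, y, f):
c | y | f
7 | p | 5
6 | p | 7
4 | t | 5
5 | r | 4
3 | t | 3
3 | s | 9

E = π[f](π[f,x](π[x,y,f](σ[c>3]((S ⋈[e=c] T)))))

σ filters on c, owned by the right side.
E' = π[f](π[f,x](π[x,y,f]((S ⋈[e=c] σ[c>3](T)))))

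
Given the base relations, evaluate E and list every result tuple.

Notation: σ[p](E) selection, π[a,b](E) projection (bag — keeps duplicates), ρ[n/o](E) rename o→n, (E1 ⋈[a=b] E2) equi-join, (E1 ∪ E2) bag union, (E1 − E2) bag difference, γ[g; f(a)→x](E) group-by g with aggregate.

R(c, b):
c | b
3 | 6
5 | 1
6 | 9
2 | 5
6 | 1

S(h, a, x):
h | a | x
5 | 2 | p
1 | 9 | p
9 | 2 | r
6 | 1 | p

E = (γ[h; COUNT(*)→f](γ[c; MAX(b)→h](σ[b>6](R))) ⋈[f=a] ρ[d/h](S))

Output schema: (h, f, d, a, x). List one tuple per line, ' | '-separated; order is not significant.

Subexpression sizes:
  R → 5
  σ[b>6](R) → 1
  γ[c; MAX(b)→h](σ[b>6](R)) → 1
  γ[h; COUNT(*)→f](γ[c; MAX(b)→h](σ[b>6](R))) → 1
  S → 4
  ρ[d/h](S) → 4
  (γ[h; COUNT(*)→f](γ[c; MAX(b)→h](σ[b>6](R))) ⋈[f=a] ρ[d/h](S)) → 1

== RESULT ==
h | f | d | a | x
9 | 1 | 6 | 1 | p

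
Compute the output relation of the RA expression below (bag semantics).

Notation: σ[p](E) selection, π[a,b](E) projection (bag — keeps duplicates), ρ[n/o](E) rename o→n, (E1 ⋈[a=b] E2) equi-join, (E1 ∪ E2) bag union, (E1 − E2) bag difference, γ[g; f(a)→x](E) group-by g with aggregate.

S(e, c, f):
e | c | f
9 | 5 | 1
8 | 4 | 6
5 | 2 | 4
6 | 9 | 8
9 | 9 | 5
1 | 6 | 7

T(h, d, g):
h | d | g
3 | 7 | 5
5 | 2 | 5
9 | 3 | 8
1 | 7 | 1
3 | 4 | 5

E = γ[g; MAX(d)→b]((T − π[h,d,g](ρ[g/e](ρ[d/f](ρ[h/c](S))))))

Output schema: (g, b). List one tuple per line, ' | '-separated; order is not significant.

Row counts bottom-up:
  T → 5
  S → 6
  ρ[h/c](S) → 6
  ρ[d/f](ρ[h/c](S)) → 6
  ρ[g/e](ρ[d/f](ρ[h/c](S))) → 6
  π[h,d,g](ρ[g/e](ρ[d/f](ρ[h/c](S)))) → 6
  (T − π[h,d,g](ρ[g/e](ρ[d/f](ρ[h/c](S))))) → 5
  γ[g; MAX(d)→b]((T − π[h,d,g](ρ[g/e](ρ[d/f](ρ[h/c](S)))))) → 3

== RESULT ==
g | b
1 | 7
5 | 7
8 | 3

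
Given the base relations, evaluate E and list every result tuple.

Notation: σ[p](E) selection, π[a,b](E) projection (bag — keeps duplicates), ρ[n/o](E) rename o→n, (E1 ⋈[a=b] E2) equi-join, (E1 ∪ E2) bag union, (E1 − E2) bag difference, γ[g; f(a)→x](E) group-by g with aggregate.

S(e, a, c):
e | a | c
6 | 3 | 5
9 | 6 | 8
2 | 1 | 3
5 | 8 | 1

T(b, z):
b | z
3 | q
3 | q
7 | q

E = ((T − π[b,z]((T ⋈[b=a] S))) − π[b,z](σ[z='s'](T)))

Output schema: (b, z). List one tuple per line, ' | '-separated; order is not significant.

Stepwise |·|:
  T → 3
  T → 3
  S → 4
  (T ⋈[b=a] S) → 2
  π[b,z]((T ⋈[b=a] S)) → 2
  (T − π[b,z]((T ⋈[b=a] S))) → 1
  T → 3
  σ[z='s'](T) → 0
  π[b,z](σ[z='s'](T)) → 0
  ((T − π[b,z]((T ⋈[b=a] S))) − π[b,z](σ[z='s'](T))) → 1

== RESULT ==
b | z
7 | q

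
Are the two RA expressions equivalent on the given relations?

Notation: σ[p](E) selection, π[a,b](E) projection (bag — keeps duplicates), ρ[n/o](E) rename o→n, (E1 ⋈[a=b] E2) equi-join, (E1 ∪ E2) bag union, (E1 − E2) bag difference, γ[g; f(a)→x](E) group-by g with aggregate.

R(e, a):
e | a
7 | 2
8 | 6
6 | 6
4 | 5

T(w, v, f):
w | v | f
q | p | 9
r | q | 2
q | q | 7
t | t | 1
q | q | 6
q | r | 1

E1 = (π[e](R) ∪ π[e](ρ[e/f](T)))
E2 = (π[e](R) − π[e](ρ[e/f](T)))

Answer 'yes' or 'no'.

E1 per-node cardinality:
  R → 4
  π[e](R) → 4
  T → 6
  ρ[e/f](T) → 6
  π[e](ρ[e/f](T)) → 6
  (π[e](R) ∪ π[e](ρ[e/f](T))) → 10
E2 per-node cardinality:
  R → 4
  π[e](R) → 4
  T → 6
  ρ[e/f](T) → 6
  π[e](ρ[e/f](T)) → 6
  (π[e](R) − π[e](ρ[e/f](T))) → 2

E1 result:
e
1
1
2
4
6
6
7
7
8
9
E2 result:
e
4
8
Witness: (6,) appears 2× in E1 but 0× in E2.

no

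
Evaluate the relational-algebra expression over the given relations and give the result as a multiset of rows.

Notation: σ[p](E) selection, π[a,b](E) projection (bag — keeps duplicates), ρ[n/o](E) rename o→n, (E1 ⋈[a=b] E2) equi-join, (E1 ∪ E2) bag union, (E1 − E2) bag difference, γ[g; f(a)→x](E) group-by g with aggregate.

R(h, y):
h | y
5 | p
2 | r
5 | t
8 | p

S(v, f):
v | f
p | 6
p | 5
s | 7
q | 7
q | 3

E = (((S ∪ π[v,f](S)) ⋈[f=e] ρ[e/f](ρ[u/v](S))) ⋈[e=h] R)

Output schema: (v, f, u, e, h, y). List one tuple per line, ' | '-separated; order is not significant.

Per-node cardinality:
  S → 5
  S → 5
  π[v,f](S) → 5
  (S ∪ π[v,f](S)) → 10
  S → 5
  ρ[u/v](S) → 5
  ρ[e/f](ρ[u/v](S)) → 5
  ((S ∪ π[v,f](S)) ⋈[f=e] ρ[e/f](ρ[u/v](S))) → 14
  R → 4
  (((S ∪ π[v,f](S)) ⋈[f=e] ρ[e/f](ρ[u/v](S))) ⋈[e=h] R) → 4

== RESULT ==
v | f | u | e | h | y
p | 5 | p | 5 | 5 | p
p | 5 | p | 5 | 5 | p
p | 5 | p | 5 | 5 | t
p | 5 | p | 5 | 5 | t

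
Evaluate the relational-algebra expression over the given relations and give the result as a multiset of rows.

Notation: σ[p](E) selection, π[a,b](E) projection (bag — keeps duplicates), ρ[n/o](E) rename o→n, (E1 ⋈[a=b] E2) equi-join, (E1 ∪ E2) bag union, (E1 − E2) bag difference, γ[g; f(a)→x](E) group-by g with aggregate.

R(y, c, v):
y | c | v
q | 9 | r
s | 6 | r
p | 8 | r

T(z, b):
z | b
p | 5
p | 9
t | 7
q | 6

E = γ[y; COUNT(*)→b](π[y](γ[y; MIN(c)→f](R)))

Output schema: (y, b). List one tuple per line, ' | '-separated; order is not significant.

Subexpression sizes:
  R → 3
  γ[y; MIN(c)→f](R) → 3
  π[y](γ[y; MIN(c)→f](R)) → 3
  γ[y; COUNT(*)→b](π[y](γ[y; MIN(c)→f](R))) → 3

== RESULT ==
y | b
p | 1
q | 1
s | 1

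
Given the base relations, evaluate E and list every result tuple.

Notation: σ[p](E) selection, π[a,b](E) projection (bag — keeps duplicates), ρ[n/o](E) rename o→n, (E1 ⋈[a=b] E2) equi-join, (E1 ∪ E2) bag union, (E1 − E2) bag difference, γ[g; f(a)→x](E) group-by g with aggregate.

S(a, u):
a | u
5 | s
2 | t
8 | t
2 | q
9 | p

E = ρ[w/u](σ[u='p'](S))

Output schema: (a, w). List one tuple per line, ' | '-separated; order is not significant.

Subexpression sizes:
  S → 5
  σ[u='p'](S) → 1
  ρ[w/u](σ[u='p'](S)) → 1

== RESULT ==
a | w
9 | p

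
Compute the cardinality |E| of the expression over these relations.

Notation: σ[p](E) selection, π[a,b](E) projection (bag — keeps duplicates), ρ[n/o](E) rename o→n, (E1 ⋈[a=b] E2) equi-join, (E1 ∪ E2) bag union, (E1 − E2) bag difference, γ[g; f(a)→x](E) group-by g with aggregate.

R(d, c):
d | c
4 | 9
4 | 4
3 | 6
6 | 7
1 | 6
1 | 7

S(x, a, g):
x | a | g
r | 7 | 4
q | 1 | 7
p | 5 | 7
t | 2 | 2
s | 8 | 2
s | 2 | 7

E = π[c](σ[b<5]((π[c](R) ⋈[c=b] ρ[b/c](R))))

Subexpression sizes:
  R → 6
  π[c](R) → 6
  R → 6
  ρ[b/c](R) → 6
  (π[c](R) ⋈[c=b] ρ[b/c](R)) → 10
  σ[b<5]((π[c](R) ⋈[c=b] ρ[b/c](R))) → 1
  π[c](σ[b<5]((π[c](R) ⋈[c=b] ρ[b/c](R)))) → 1

|E| = 1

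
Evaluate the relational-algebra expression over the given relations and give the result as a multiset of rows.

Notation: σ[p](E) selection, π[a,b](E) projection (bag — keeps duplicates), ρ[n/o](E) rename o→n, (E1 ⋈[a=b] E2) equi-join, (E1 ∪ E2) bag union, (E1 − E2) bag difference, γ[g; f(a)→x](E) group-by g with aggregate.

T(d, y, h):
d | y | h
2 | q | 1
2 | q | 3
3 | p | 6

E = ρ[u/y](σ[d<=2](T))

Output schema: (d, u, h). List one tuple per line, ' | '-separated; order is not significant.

Per-node cardinality:
  T → 3
  σ[d<=2](T) → 2
  ρ[u/y](σ[d<=2](T)) → 2

== RESULT ==
d | u | h
2 | q | 1
2 | q | 3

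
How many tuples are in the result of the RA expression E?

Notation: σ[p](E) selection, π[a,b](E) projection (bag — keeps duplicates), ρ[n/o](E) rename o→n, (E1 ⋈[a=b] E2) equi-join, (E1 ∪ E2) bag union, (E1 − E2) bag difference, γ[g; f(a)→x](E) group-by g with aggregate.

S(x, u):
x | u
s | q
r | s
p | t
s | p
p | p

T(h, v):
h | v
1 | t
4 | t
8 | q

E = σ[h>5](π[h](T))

Stepwise |·|:
  T → 3
  π[h](T) → 3
  σ[h>5](π[h](T)) → 1

|E| = 1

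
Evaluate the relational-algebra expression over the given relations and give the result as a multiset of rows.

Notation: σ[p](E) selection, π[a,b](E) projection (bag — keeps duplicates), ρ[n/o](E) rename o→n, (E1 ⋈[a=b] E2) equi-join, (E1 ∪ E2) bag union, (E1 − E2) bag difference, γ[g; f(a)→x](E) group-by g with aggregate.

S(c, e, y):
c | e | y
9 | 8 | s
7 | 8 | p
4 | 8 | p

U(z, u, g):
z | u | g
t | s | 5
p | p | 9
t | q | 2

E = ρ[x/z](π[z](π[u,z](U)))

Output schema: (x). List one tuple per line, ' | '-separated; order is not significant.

Stepwise |·|:
  U → 3
  π[u,z](U) → 3
  π[z](π[u,z](U)) → 3
  ρ[x/z](π[z](π[u,z](U))) → 3

== RESULT ==
x
p
t
t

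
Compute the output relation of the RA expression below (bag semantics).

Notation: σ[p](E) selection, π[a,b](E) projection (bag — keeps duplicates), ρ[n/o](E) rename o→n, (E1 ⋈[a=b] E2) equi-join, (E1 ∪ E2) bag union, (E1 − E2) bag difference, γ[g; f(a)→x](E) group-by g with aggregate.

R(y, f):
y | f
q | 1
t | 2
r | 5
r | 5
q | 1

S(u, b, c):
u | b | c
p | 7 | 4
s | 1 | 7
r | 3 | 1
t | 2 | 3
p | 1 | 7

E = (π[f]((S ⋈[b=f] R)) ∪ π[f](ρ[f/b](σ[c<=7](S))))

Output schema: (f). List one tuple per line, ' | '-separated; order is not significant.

Stepwise |·|:
  S → 5
  R → 5
  (S ⋈[b=f] R) → 5
  π[f]((S ⋈[b=f] R)) → 5
  S → 5
  σ[c<=7](S) → 5
  ρ[f/b](σ[c<=7](S)) → 5
  π[f](ρ[f/b](σ[c<=7](S))) → 5
  (π[f]((S ⋈[b=f] R)) ∪ π[f](ρ[f/b](σ[c<=7](S)))) → 10

== RESULT ==
f
1
1
1
1
1
1
2
2
3
7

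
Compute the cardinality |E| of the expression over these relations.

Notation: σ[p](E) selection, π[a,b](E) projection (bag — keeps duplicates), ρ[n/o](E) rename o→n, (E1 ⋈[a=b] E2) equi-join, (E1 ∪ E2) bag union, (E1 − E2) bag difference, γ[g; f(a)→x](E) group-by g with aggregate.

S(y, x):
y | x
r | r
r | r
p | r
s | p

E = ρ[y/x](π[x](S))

Row counts bottom-up:
  S → 4
  π[x](S) → 4
  ρ[y/x](π[x](S)) → 4

|E| = 4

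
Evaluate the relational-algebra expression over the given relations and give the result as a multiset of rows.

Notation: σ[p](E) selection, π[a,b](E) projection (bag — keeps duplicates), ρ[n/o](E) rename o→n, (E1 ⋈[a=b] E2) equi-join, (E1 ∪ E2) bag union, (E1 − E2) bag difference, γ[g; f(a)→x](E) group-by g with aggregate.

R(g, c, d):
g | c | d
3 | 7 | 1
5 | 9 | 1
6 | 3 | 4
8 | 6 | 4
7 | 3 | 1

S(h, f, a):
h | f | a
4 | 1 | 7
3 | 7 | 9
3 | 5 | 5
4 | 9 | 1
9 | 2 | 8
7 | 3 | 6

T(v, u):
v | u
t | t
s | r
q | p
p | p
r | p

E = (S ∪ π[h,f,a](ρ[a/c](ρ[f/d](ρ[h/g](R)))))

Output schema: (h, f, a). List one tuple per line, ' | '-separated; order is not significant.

Row counts bottom-up:
  S → 6
  R → 5
  ρ[h/g](R) → 5
  ρ[f/d](ρ[h/g](R)) → 5
  ρ[a/c](ρ[f/d](ρ[h/g](R))) → 5
  π[h,f,a](ρ[a/c](ρ[f/d](ρ[h/g](R)))) → 5
  (S ∪ π[h,f,a](ρ[a/c](ρ[f/d](ρ[h/g](R))))) → 11

== RESULT ==
h | f | a
3 | 1 | 7
3 | 5 | 5
3 | 7 | 9
4 | 1 | 7
4 | 9 | 1
5 | 1 | 9
6 | 4 | 3
7 | 1 | 3
7 | 3 | 6
8 | 4 | 6
9 | 2 | 8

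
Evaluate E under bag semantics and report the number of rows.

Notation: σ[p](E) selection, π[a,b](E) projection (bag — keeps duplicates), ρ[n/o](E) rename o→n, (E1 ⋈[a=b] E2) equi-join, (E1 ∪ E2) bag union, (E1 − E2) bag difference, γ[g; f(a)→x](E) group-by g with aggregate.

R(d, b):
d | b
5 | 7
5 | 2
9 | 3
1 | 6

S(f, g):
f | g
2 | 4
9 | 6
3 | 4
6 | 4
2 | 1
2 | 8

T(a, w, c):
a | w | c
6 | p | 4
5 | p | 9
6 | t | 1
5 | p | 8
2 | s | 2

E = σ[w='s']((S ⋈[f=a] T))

Stepwise |·|:
  S → 6
  T → 5
  (S ⋈[f=a] T) → 5
  σ[w='s']((S ⋈[f=a] T)) → 3

|E| = 3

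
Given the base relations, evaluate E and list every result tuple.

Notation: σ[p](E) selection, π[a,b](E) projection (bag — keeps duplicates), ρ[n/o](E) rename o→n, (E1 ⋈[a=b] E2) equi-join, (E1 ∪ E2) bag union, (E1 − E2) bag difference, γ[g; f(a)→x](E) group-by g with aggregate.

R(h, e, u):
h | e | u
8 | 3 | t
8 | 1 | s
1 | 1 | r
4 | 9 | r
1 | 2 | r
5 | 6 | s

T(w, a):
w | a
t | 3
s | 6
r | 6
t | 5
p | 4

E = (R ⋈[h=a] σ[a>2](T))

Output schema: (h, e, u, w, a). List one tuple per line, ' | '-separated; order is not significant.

Stepwise |·|:
  R → 6
  T → 5
  σ[a>2](T) → 5
  (R ⋈[h=a] σ[a>2](T)) → 2

== RESULT ==
h | e | u | w | a
4 | 9 | r | p | 4
5 | 6 | s | t | 5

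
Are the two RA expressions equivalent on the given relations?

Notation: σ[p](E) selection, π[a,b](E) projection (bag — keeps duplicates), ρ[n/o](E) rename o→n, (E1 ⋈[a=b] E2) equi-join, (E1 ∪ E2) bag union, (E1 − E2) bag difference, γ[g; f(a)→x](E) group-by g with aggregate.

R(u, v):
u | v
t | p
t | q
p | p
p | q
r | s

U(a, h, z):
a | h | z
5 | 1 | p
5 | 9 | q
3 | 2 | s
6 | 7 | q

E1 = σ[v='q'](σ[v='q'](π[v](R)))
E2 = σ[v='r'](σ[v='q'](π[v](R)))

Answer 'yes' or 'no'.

E1 subexpression sizes:
  R → 5
  π[v](R) → 5
  σ[v='q'](π[v](R)) → 2
  σ[v='q'](σ[v='q'](π[v](R))) → 2
E2 subexpression sizes:
  R → 5
  π[v](R) → 5
  σ[v='q'](π[v](R)) → 2
  σ[v='r'](σ[v='q'](π[v](R))) → 0

E1 result:
v
q
q
E2 result:
v
(0 rows)
Witness: ('q',) appears 2× in E1 but 0× in E2.

no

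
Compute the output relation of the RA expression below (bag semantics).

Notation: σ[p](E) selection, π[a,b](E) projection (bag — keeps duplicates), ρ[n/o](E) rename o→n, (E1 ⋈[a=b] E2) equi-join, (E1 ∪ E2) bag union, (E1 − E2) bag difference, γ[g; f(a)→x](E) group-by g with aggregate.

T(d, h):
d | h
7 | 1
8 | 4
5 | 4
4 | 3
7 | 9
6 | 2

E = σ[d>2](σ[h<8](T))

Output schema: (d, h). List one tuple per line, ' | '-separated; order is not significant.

Per-node cardinality:
  T → 6
  σ[h<8](T) → 5
  σ[d>2](σ[h<8](T)) → 5

== RESULT ==
d | h
4 | 3
5 | 4
6 | 2
7 | 1
8 | 4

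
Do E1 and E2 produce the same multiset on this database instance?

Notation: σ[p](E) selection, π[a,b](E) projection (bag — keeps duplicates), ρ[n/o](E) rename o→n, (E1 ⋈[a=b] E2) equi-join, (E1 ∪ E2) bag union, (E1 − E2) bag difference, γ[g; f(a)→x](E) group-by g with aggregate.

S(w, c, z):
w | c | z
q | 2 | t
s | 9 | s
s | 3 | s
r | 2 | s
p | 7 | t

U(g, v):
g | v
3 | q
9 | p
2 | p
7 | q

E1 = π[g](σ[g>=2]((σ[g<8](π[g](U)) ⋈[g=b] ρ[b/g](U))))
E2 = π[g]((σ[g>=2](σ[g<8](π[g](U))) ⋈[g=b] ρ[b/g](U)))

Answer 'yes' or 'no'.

E1 row counts bottom-up:
  U → 4
  π[g](U) → 4
  σ[g<8](π[g](U)) → 3
  U → 4
  ρ[b/g](U) → 4
  (σ[g<8](π[g](U)) ⋈[g=b] ρ[b/g](U)) → 3
  σ[g>=2]((σ[g<8](π[g](U)) ⋈[g=b] ρ[b/g](U))) → 3
  π[g](σ[g>=2]((σ[g<8](π[g](U)) ⋈[g=b] ρ[b/g](U)))) → 3
E2 row counts bottom-up:
  U → 4
  π[g](U) → 4
  σ[g<8](π[g](U)) → 3
  σ[g>=2](σ[g<8](π[g](U))) → 3
  U → 4
  ρ[b/g](U) → 4
  (σ[g>=2](σ[g<8](π[g](U))) ⋈[g=b] ρ[b/g](U)) → 3
  π[g]((σ[g>=2](σ[g<8](π[g](U))) ⋈[g=b] ρ[b/g](U))) → 3

E1 and E2 produce the same multiset:
g
2
3
7

yes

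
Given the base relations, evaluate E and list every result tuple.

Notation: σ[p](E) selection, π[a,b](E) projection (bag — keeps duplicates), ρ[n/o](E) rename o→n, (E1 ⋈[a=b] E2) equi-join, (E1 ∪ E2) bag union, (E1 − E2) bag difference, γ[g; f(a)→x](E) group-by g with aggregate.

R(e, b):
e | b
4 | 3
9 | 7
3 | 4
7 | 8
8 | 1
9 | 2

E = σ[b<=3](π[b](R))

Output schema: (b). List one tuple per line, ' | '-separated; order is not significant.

Subexpression sizes:
  R → 6
  π[b](R) → 6
  σ[b<=3](π[b](R)) → 3

== RESULT ==
b
1
2
3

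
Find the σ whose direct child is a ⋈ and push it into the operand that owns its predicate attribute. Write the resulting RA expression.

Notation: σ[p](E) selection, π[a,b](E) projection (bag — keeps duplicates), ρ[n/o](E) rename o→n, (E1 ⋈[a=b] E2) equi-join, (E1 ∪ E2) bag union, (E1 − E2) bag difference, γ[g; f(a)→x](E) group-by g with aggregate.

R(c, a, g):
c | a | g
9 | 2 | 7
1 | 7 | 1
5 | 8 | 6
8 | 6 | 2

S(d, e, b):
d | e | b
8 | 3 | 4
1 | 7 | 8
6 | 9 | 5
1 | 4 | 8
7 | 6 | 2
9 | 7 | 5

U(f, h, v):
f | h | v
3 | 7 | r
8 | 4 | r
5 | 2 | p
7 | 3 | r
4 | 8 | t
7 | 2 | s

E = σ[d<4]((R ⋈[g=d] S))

σ filters on d, owned by the right side.
E' = (R ⋈[g=d] σ[d<4](S))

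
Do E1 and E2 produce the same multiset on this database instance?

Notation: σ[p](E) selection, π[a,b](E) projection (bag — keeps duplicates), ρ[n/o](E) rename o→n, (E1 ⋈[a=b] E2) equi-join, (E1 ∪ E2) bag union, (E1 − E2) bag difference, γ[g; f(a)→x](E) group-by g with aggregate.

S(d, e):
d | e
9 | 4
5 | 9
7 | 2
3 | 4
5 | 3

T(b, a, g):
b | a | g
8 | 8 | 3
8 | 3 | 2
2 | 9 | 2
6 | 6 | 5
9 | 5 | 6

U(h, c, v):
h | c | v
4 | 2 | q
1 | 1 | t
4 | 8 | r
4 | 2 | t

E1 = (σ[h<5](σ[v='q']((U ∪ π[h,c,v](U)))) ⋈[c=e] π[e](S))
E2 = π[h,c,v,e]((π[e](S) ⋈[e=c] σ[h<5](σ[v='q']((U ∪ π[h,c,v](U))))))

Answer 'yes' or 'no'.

E1 stepwise |·|:
  U → 4
  U → 4
  π[h,c,v](U) → 4
  (U ∪ π[h,c,v](U)) → 8
  σ[v='q']((U ∪ π[h,c,v](U))) → 2
  σ[h<5](σ[v='q']((U ∪ π[h,c,v](U)))) → 2
  S → 5
  π[e](S) → 5
  (σ[h<5](σ[v='q']((U ∪ π[h,c,v](U)))) ⋈[c=e] π[e](S)) → 2
E2 stepwise |·|:
  S → 5
  π[e](S) → 5
  U → 4
  U → 4
  π[h,c,v](U) → 4
  (U ∪ π[h,c,v](U)) → 8
  σ[v='q']((U ∪ π[h,c,v](U))) → 2
  σ[h<5](σ[v='q']((U ∪ π[h,c,v](U)))) → 2
  (π[e](S) ⋈[e=c] σ[h<5](σ[v='q']((U ∪ π[h,c,v](U))))) → 2
  π[h,c,v,e]((π[e](S) ⋈[e=c] σ[h<5](σ[v='q']((U ∪ π[h,c,v](U)))))) → 2

E1 and E2 produce the same multiset:
h | c | v | e
4 | 2 | q | 2
4 | 2 | q | 2

yes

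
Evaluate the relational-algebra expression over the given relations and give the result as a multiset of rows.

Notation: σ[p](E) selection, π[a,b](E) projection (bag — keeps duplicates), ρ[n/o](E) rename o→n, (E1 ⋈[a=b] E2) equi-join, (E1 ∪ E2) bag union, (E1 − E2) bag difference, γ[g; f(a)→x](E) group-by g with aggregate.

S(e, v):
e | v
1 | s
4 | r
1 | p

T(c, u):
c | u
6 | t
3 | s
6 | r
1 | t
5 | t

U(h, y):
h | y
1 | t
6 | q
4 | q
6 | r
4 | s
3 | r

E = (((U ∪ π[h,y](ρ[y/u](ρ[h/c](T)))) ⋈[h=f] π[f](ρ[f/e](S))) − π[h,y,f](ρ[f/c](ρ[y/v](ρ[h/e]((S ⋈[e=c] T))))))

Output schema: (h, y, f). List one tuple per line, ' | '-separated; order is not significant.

Row counts bottom-up:
  U → 6
  T → 5
  ρ[h/c](T) → 5
  ρ[y/u](ρ[h/c](T)) → 5
  π[h,y](ρ[y/u](ρ[h/c](T))) → 5
  (U ∪ π[h,y](ρ[y/u](ρ[h/c](T)))) → 11
  S → 3
  ρ[f/e](S) → 3
  π[f](ρ[f/e](S)) → 3
  ((U ∪ π[h,y](ρ[y/u](ρ[h/c](T)))) ⋈[h=f] π[f](ρ[f/e](S))) → 6
  S → 3
  T → 5
  (S ⋈[e=c] T) → 2
  ρ[h/e]((S ⋈[e=c] T)) → 2
  ρ[y/v](ρ[h/e]((S ⋈[e=c] T))) → 2
  ρ[f/c](ρ[y/v](ρ[h/e]((S ⋈[e=c] T)))) → 2
  π[h,y,f](ρ[f/c](ρ[y/v](ρ[h/e]((S ⋈[e=c] T))))) → 2
  (((U ∪ π[h,y](ρ[y/u](ρ[h/c](T)))) ⋈[h=f] π[f](ρ[f/e](S))) − π[h,y,f](ρ[f/c](ρ[y/v](ρ[h/e]((S ⋈[e=c] T)))))) → 6

== RESULT ==
h | y | f
1 | t | 1
1 | t | 1
1 | t | 1
1 | t | 1
4 | q | 4
4 | s | 4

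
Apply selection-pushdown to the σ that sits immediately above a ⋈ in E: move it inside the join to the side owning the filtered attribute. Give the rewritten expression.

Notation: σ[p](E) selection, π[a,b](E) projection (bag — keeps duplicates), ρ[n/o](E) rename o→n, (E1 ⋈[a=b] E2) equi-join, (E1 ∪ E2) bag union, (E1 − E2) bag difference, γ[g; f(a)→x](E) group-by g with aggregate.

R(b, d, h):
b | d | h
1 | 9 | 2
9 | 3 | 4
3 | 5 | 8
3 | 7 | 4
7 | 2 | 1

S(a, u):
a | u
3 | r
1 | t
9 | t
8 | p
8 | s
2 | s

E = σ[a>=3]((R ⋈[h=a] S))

σ filters on a, owned by the right side.
E' = (R ⋈[h=a] σ[a>=3](S))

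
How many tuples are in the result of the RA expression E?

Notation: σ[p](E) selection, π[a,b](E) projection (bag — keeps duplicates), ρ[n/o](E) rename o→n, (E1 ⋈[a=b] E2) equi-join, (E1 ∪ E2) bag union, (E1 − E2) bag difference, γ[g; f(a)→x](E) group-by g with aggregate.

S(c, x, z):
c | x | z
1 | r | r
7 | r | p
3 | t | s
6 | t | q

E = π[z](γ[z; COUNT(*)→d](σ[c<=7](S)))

Per-node cardinality:
  S → 4
  σ[c<=7](S) → 4
  γ[z; COUNT(*)→d](σ[c<=7](S)) → 4
  π[z](γ[z; COUNT(*)→d](σ[c<=7](S))) → 4

|E| = 4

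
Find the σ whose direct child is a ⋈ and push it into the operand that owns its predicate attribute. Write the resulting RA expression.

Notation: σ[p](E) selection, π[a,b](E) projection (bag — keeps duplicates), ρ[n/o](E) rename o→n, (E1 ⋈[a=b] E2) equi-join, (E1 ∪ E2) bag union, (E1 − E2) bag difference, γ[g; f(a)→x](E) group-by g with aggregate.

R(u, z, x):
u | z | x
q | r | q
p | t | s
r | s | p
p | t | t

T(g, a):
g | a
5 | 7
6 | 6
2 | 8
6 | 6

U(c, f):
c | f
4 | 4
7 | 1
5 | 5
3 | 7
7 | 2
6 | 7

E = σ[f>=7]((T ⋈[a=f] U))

σ filters on f, owned by the right side.
E' = (T ⋈[a=f] σ[f>=7](U))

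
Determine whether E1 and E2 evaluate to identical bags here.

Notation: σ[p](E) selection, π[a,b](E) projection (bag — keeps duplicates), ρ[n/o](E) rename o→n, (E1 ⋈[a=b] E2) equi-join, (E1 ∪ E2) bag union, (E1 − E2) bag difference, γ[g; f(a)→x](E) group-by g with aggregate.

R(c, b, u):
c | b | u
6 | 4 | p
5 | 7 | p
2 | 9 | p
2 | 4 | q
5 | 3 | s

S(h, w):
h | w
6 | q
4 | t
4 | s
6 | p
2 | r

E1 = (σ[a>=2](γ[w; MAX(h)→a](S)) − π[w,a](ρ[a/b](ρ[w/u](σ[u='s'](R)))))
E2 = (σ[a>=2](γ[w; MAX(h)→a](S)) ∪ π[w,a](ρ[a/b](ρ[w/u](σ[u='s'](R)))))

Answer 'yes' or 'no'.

E1 stepwise |·|:
  S → 5
  γ[w; MAX(h)→a](S) → 5
  σ[a>=2](γ[w; MAX(h)→a](S)) → 5
  R → 5
  σ[u='s'](R) → 1
  ρ[w/u](σ[u='s'](R)) → 1
  ρ[a/b](ρ[w/u](σ[u='s'](R))) → 1
  π[w,a](ρ[a/b](ρ[w/u](σ[u='s'](R)))) → 1
  (σ[a>=2](γ[w; MAX(h)→a](S)) − π[w,a](ρ[a/b](ρ[w/u](σ[u='s'](R))))) → 5
E2 stepwise |·|:
  S → 5
  γ[w; MAX(h)→a](S) → 5
  σ[a>=2](γ[w; MAX(h)→a](S)) → 5
  R → 5
  σ[u='s'](R) → 1
  ρ[w/u](σ[u='s'](R)) → 1
  ρ[a/b](ρ[w/u](σ[u='s'](R))) → 1
  π[w,a](ρ[a/b](ρ[w/u](σ[u='s'](R)))) → 1
  (σ[a>=2](γ[w; MAX(h)→a](S)) ∪ π[w,a](ρ[a/b](ρ[w/u](σ[u='s'](R))))) → 6

E1 result:
w | a
p | 6
q | 6
r | 2
s | 4
t | 4
E2 result:
w | a
p | 6
q | 6
r | 2
s | 3
s | 4
t | 4
Witness: ('s', 3) appears 0× in E1 but 1× in E2.

no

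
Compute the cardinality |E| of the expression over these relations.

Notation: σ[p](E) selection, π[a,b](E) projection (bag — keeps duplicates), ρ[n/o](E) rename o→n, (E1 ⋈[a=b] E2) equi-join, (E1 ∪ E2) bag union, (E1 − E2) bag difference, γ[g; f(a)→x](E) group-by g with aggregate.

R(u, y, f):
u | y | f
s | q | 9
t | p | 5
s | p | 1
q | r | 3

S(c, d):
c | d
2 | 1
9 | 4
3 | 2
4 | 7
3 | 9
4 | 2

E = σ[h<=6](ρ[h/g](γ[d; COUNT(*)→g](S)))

Stepwise |·|:
  S → 6
  γ[d; COUNT(*)→g](S) → 5
  ρ[h/g](γ[d; COUNT(*)→g](S)) → 5
  σ[h<=6](ρ[h/g](γ[d; COUNT(*)→g](S))) → 5

|E| = 5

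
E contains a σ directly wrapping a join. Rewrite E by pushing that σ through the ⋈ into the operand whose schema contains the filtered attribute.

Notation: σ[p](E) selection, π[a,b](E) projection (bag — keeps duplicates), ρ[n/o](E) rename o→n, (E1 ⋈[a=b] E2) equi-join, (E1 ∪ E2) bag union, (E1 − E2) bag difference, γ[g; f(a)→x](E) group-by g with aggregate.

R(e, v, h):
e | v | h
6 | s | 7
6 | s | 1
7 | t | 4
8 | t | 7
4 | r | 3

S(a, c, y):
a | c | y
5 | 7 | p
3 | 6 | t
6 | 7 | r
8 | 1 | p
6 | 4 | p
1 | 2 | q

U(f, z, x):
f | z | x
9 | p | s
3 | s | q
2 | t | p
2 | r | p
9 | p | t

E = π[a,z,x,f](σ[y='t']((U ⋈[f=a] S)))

σ filters on y, owned by the right side.
E' = π[a,z,x,f]((U ⋈[f=a] σ[y='t'](S)))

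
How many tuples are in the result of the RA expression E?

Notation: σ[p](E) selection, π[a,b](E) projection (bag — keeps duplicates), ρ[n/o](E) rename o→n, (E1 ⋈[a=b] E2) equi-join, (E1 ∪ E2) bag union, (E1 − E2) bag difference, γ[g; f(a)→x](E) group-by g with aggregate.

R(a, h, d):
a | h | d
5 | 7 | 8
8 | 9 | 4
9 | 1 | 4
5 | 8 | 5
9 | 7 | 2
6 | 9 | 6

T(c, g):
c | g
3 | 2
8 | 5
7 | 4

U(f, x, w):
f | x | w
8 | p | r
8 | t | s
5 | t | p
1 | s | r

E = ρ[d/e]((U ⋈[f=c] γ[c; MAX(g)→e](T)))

Subexpression sizes:
  U → 4
  T → 3
  γ[c; MAX(g)→e](T) → 3
  (U ⋈[f=c] γ[c; MAX(g)→e](T)) → 2
  ρ[d/e]((U ⋈[f=c] γ[c; MAX(g)→e](T))) → 2

|E| = 2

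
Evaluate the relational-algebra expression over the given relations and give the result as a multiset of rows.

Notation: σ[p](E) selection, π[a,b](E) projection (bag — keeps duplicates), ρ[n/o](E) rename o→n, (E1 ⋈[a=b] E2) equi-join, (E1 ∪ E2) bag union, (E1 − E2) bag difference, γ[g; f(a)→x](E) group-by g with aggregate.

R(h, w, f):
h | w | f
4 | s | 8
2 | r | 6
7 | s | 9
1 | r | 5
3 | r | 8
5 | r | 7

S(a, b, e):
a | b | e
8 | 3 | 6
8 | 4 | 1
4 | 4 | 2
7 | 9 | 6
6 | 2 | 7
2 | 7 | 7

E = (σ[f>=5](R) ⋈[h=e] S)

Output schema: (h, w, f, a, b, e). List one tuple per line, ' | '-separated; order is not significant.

Stepwise |·|:
  R → 6
  σ[f>=5](R) → 6
  S → 6
  (σ[f>=5](R) ⋈[h=e] S) → 4

== RESULT ==
h | w | f | a | b | e
1 | r | 5 | 8 | 4 | 1
2 | r | 6 | 4 | 4 | 2
7 | s | 9 | 2 | 7 | 7
7 | s | 9 | 6 | 2 | 7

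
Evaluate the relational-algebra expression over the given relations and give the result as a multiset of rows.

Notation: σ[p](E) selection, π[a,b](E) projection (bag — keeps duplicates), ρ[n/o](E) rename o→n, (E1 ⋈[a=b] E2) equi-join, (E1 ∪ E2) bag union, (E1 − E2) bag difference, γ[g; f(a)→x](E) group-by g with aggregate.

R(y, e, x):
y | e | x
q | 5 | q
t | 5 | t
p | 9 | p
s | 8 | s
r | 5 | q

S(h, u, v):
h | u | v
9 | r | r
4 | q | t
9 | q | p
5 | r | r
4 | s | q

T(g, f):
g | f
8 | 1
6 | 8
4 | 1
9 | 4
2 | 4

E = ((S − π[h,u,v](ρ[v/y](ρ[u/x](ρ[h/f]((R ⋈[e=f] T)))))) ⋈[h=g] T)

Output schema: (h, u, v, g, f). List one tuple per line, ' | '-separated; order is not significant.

Per-node cardinality:
  S → 5
  R → 5
  T → 5
  (R ⋈[e=f] T) → 1
  ρ[h/f]((R ⋈[e=f] T)) → 1
  ρ[u/x](ρ[h/f]((R ⋈[e=f] T))) → 1
  ρ[v/y](ρ[u/x](ρ[h/f]((R ⋈[e=f] T)))) → 1
  π[h,u,v](ρ[v/y](ρ[u/x](ρ[h/f]((R ⋈[e=f] T))))) → 1
  (S − π[h,u,v](ρ[v/y](ρ[u/x](ρ[h/f]((R ⋈[e=f] T)))))) → 5
  T → 5
  ((S − π[h,u,v](ρ[v/y](ρ[u/x](ρ[h/f]((R ⋈[e=f] T)))))) ⋈[h=g] T) → 4

== RESULT ==
h | u | v | g | f
4 | q | t | 4 | 1
4 | s | q | 4 | 1
9 | q | p | 9 | 4
9 | r | r | 9 | 4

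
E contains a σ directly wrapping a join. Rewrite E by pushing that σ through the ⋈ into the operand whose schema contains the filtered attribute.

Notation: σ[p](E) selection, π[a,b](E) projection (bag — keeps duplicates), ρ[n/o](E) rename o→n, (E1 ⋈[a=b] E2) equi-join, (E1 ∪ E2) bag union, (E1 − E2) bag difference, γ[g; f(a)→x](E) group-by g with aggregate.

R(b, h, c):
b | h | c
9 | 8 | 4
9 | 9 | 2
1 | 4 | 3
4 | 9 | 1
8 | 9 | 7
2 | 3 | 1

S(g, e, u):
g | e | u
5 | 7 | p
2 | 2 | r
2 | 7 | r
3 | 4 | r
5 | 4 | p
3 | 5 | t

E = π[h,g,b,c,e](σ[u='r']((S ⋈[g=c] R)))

σ filters on u, owned by the left side.
E' = π[h,g,b,c,e]((σ[u='r'](S) ⋈[g=c] R))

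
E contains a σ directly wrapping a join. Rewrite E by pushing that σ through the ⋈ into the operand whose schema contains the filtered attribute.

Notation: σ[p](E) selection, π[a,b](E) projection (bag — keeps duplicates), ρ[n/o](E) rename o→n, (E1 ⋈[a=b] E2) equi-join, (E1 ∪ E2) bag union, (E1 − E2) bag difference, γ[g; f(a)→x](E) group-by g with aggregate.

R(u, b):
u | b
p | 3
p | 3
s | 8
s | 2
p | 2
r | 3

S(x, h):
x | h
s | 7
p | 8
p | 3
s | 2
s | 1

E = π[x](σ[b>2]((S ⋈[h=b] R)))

σ filters on b, owned by the right side.
E' = π[x]((S ⋈[h=b] σ[b>2](R)))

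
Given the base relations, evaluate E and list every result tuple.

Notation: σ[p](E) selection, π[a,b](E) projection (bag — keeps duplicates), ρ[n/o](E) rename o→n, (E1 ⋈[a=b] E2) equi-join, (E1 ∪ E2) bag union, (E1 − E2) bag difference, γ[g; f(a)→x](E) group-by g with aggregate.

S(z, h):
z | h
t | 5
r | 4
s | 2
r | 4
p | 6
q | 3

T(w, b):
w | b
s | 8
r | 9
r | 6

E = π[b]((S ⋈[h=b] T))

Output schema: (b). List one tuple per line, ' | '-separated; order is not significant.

Stepwise |·|:
  S → 6
  T → 3
  (S ⋈[h=b] T) → 1
  π[b]((S ⋈[h=b] T)) → 1

== RESULT ==
b
6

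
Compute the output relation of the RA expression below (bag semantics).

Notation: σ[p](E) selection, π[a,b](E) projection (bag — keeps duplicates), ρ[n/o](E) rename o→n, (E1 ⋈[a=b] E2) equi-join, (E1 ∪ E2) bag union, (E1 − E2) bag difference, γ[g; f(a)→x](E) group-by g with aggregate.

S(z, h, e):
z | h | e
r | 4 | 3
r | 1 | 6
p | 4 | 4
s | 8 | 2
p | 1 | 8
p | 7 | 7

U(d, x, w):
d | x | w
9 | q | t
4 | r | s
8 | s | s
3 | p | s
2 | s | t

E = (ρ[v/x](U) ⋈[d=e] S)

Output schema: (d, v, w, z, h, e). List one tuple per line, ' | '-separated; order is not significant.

Subexpression sizes:
  U → 5
  ρ[v/x](U) → 5
  S → 6
  (ρ[v/x](U) ⋈[d=e] S) → 4

== RESULT ==
d | v | w | z | h | e
2 | s | t | s | 8 | 2
3 | p | s | r | 4 | 3
4 | r | s | p | 4 | 4
8 | s | s | p | 1 | 8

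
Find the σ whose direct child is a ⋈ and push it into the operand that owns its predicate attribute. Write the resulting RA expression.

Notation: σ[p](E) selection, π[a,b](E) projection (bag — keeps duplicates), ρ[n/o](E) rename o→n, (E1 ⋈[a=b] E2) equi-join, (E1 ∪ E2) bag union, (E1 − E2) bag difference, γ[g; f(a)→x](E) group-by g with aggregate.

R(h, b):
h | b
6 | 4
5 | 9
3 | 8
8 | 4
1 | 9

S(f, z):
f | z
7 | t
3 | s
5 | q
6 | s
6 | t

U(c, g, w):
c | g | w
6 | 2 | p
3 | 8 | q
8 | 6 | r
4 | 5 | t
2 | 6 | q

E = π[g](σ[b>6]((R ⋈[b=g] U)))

σ filters on b, owned by the left side.
E' = π[g]((σ[b>6](R) ⋈[b=g] U))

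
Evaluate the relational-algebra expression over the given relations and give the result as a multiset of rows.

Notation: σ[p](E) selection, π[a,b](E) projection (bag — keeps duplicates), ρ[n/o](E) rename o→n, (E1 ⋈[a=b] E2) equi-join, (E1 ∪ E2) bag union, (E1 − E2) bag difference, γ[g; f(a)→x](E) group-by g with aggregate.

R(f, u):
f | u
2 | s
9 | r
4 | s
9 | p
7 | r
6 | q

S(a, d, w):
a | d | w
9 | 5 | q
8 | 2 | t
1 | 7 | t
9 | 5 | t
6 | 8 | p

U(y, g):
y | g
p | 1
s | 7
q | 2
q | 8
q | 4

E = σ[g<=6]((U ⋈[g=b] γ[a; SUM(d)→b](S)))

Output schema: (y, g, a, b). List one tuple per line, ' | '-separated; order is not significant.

Row counts bottom-up:
  U → 5
  S → 5
  γ[a; SUM(d)→b](S) → 4
  (U ⋈[g=b] γ[a; SUM(d)→b](S)) → 3
  σ[g<=6]((U ⋈[g=b] γ[a; SUM(d)→b](S))) → 1

== RESULT ==
y | g | a | b
q | 2 | 8 | 2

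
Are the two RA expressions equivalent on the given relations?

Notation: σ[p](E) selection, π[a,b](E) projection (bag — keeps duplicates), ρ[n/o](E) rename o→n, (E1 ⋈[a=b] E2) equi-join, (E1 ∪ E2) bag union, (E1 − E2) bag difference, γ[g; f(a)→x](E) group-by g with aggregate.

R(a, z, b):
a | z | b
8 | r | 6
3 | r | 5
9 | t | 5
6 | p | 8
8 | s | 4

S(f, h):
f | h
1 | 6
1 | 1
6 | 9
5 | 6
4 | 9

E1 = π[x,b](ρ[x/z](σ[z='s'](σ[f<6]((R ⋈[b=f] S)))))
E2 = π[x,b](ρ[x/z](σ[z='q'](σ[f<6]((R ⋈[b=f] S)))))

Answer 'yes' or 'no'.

E1 stepwise |·|:
  R → 5
  S → 5
  (R ⋈[b=f] S) → 4
  σ[f<6]((R ⋈[b=f] S)) → 3
  σ[z='s'](σ[f<6]((R ⋈[b=f] S))) → 1
  ρ[x/z](σ[z='s'](σ[f<6]((R ⋈[b=f] S)))) → 1
  π[x,b](ρ[x/z](σ[z='s'](σ[f<6]((R ⋈[b=f] S))))) → 1
E2 stepwise |·|:
  R → 5
  S → 5
  (R ⋈[b=f] S) → 4
  σ[f<6]((R ⋈[b=f] S)) → 3
  σ[z='q'](σ[f<6]((R ⋈[b=f] S))) → 0
  ρ[x/z](σ[z='q'](σ[f<6]((R ⋈[b=f] S)))) → 0
  π[x,b](ρ[x/z](σ[z='q'](σ[f<6]((R ⋈[b=f] S))))) → 0

E1 result:
x | b
s | 4
E2 result:
x | b
(0 rows)
Witness: ('s', 4) appears 1× in E1 but 0× in E2.

no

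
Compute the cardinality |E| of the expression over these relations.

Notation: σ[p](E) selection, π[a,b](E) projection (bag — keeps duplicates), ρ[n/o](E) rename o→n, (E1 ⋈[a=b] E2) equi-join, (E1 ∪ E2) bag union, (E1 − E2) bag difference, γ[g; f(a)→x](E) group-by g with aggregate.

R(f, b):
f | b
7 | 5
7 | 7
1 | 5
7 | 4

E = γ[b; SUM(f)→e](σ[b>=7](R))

Per-node cardinality:
  R → 4
  σ[b>=7](R) → 1
  γ[b; SUM(f)→e](σ[b>=7](R)) → 1

|E| = 1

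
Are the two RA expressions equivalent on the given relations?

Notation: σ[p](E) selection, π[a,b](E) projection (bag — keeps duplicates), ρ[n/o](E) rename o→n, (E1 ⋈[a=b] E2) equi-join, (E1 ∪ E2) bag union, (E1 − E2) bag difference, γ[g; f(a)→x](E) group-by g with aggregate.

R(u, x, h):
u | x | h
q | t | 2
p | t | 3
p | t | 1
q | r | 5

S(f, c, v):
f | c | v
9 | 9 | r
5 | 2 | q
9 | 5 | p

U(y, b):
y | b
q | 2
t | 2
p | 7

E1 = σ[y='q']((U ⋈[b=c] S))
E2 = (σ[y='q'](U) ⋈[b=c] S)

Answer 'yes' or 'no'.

E1 per-node cardinality:
  U → 3
  S → 3
  (U ⋈[b=c] S) → 2
  σ[y='q']((U ⋈[b=c] S)) → 1
E2 per-node cardinality:
  U → 3
  σ[y='q'](U) → 1
  S → 3
  (σ[y='q'](U) ⋈[b=c] S) → 1

E1 and E2 produce the same multiset:
y | b | f | c | v
q | 2 | 5 | 2 | q

yes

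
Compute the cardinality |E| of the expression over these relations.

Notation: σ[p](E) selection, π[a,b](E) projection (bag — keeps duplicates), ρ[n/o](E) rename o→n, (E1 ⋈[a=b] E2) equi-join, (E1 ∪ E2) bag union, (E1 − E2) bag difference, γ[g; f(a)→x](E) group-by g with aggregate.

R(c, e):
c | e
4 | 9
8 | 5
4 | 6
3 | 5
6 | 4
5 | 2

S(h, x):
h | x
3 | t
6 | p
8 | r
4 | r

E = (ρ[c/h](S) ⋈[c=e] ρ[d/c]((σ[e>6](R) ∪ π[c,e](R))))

Row counts bottom-up:
  S → 4
  ρ[c/h](S) → 4
  R → 6
  σ[e>6](R) → 1
  R → 6
  π[c,e](R) → 6
  (σ[e>6](R) ∪ π[c,e](R)) → 7
  ρ[d/c]((σ[e>6](R) ∪ π[c,e](R))) → 7
  (ρ[c/h](S) ⋈[c=e] ρ[d/c]((σ[e>6](R) ∪ π[c,e](R)))) → 2

|E| = 2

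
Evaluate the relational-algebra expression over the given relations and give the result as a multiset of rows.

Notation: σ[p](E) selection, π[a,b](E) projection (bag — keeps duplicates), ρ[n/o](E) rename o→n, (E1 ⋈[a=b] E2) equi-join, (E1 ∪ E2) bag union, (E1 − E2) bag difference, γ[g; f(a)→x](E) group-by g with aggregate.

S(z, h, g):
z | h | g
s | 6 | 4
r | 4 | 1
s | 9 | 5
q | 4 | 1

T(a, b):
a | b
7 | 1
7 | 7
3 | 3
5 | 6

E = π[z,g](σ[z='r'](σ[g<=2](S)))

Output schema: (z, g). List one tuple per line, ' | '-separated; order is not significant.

Per-node cardinality:
  S → 4
  σ[g<=2](S) → 2
  σ[z='r'](σ[g<=2](S)) → 1
  π[z,g](σ[z='r'](σ[g<=2](S))) → 1

== RESULT ==
z | g
r | 1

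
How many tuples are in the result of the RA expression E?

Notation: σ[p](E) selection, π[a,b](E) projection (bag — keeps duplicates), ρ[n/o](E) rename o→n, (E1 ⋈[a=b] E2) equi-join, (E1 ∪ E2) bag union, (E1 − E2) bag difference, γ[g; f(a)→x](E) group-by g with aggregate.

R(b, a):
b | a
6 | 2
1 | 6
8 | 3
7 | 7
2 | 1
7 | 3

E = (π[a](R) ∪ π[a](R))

Row counts bottom-up:
  R → 6
  π[a](R) → 6
  R → 6
  π[a](R) → 6
  (π[a](R) ∪ π[a](R)) → 12

|E| = 12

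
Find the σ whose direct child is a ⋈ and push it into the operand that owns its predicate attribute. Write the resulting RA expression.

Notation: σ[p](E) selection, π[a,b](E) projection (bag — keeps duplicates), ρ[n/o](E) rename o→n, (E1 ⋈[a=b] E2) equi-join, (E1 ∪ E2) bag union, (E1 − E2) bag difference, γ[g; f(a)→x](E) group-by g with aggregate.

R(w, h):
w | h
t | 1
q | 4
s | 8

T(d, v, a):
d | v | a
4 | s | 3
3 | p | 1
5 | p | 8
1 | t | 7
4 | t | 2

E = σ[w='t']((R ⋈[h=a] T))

σ filters on w, owned by the left side.
E' = (σ[w='t'](R) ⋈[h=a] T)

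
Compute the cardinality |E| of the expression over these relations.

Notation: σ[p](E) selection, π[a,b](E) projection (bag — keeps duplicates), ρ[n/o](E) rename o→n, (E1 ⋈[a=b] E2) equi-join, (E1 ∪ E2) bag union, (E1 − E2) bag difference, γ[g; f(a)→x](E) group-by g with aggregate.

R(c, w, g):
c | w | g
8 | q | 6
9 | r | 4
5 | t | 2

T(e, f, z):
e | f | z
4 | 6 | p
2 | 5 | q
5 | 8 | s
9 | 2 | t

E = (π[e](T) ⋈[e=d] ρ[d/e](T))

Stepwise |·|:
  T → 4
  π[e](T) → 4
  T → 4
  ρ[d/e](T) → 4
  (π[e](T) ⋈[e=d] ρ[d/e](T)) → 4

|E| = 4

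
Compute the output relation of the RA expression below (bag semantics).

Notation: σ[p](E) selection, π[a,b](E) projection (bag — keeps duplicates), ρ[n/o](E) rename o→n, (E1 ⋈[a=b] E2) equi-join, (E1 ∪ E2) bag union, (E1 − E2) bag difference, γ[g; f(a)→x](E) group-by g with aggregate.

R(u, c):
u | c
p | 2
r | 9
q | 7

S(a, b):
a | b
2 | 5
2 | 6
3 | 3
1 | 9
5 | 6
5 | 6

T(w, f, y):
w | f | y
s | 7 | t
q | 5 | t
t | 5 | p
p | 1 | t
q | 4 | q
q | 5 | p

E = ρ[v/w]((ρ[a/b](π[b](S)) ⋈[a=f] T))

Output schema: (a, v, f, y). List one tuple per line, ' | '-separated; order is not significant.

Per-node cardinality:
  S → 6
  π[b](S) → 6
  ρ[a/b](π[b](S)) → 6
  T → 6
  (ρ[a/b](π[b](S)) ⋈[a=f] T) → 3
  ρ[v/w]((ρ[a/b](π[b](S)) ⋈[a=f] T)) → 3

== RESULT ==
a | v | f | y
5 | q | 5 | p
5 | q | 5 | t
5 | t | 5 | p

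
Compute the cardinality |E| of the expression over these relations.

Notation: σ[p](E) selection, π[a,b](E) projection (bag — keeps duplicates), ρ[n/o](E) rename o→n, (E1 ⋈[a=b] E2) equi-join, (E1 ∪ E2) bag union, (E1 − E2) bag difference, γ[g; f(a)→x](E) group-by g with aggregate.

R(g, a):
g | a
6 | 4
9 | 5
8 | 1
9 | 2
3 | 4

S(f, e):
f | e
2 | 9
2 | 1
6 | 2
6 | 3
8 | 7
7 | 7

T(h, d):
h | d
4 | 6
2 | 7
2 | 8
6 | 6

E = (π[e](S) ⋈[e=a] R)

Stepwise |·|:
  S → 6
  π[e](S) → 6
  R → 5
  (π[e](S) ⋈[e=a] R) → 2

|E| = 2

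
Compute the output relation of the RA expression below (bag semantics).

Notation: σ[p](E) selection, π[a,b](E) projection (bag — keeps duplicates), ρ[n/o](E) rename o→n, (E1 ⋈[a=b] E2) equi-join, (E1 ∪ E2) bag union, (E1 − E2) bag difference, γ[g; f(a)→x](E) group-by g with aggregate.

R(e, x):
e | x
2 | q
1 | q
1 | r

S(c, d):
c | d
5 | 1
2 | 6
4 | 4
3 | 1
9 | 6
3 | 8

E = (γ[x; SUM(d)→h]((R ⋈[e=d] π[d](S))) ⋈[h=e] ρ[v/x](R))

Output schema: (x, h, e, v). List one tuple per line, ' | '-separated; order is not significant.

Subexpression sizes:
  R → 3
  S → 6
  π[d](S) → 6
  (R ⋈[e=d] π[d](S)) → 4
  γ[x; SUM(d)→h]((R ⋈[e=d] π[d](S))) → 2
  R → 3
  ρ[v/x](R) → 3
  (γ[x; SUM(d)→h]((R ⋈[e=d] π[d](S))) ⋈[h=e] ρ[v/x](R)) → 2

== RESULT ==
x | h | e | v
q | 2 | 2 | q
r | 2 | 2 | q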